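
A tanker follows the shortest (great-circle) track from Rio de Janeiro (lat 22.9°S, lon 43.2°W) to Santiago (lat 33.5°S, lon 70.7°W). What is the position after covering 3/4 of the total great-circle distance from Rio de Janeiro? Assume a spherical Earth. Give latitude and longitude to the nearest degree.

From cos δ = sin φ₁ sin φ₂ + cos φ₁ cos φ₂ cos Δλ, the central angle is δ ≈ 0.460 rad (26.3°).
Interpolate at f = 3/4 with slerp weights a = sin((1−f)δ)/sin δ ≈ 0.258, b = sin(fδ)/sin δ ≈ 0.762.
p = a·p₁ + b·p₂ ≈ (0.384, -0.763, -0.521); φ = arcsin(p_z) ≈ -31.40°, λ = atan2(p_y, p_x) ≈ -63.30°.

≈ lat 31°S, lon 63°W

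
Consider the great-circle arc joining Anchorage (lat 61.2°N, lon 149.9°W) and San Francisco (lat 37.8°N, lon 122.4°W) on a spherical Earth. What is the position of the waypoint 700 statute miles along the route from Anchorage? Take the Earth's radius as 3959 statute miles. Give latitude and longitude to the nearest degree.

The haversine formula gives a central angle δ ≈ 0.506 rad (29.0°) between the endpoints. The total great-circle distance is δ·R ≈ 0.506 × 3959 ≈ 2003 mi, so the target fraction is f = 700/2003 ≈ 0.350.
Interpolate at f ≈ 0.350 with slerp weights a = sin((1−f)δ)/sin δ ≈ 0.667, b = sin(fδ)/sin δ ≈ 0.363.
p = a·p₁ + b·p₂ ≈ (-0.432, -0.403, 0.807); φ = arcsin(p_z) ≈ 53.79°, λ = atan2(p_y, p_x) ≈ -136.94°.

≈ lat 54°N, lon 137°W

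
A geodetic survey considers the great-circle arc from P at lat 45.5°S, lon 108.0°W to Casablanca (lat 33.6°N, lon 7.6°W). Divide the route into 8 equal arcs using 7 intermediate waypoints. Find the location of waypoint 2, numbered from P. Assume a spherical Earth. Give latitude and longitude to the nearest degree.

≈ lat 30°S, lon 75°W

Convert each endpoint to a unit vector on the sphere (x = cos φ cos λ, y = cos φ sin λ, z = sin φ).
The central angle between the endpoints is δ = arccos(p₁·p₂) ≈ 2.095 rad (120.0°).
Interpolate at f = 2/8 with slerp weights a = sin((1−f)δ)/sin δ ≈ 1.155, b = sin(fδ)/sin δ ≈ 0.577.
p = a·p₁ + b·p₂ ≈ (0.227, -0.833, -0.504); φ = arcsin(p_z) ≈ -30.27°, λ = atan2(p_y, p_x) ≈ -74.79°.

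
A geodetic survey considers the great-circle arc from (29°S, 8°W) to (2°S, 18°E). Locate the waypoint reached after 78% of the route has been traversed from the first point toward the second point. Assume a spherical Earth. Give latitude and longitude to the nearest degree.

Convert each endpoint to a unit vector on the sphere (x = cos φ cos λ, y = cos φ sin λ, z = sin φ).
The central angle between the endpoints is δ = arccos(p₁·p₂) ≈ 0.639 rad (36.6°).
Interpolate at f = 0.78 with slerp weights a = sin((1−f)δ)/sin δ ≈ 0.235, b = sin(fδ)/sin δ ≈ 0.802.
p = a·p₁ + b·p₂ ≈ (0.965, 0.219, -0.142); φ = arcsin(p_z) ≈ -8.16°, λ = atan2(p_y, p_x) ≈ 12.78°.

≈ (8°S, 13°E)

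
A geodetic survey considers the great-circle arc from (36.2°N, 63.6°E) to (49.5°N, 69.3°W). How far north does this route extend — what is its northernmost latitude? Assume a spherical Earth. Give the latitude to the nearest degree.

≈ 67°N

The great circle lies in the plane with unit normal n̂ = (p₁ × p₂)/|p₁ × p₂|.
Here n̂_z ≈ -0.386; the vertex latitude is φ_max = arccos|n̂_z| ≈ 67.3°.
Check via Clairaut: cos φ_max = |cos φ₁| · sin C = cos(36.2°)·sin(28.5°) ≈ 0.386, again giving ≈ 67.3°.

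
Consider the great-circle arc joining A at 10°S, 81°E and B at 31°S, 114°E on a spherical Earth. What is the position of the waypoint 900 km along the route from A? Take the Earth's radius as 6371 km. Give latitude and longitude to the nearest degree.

≈ 15°S, 87°E

From cos δ = sin φ₁ sin φ₂ + cos φ₁ cos φ₂ cos Δλ, the central angle is δ ≈ 0.648 rad (37.1°). The total great-circle distance is δ·R ≈ 0.648 × 6371 ≈ 4127 km, so the target fraction is f = 900/4127 ≈ 0.218.
Interpolate at f ≈ 0.218 with slerp weights a = sin((1−f)δ)/sin δ ≈ 0.804, b = sin(fδ)/sin δ ≈ 0.233.
p = a·p₁ + b·p₂ ≈ (0.043, 0.965, -0.260); φ = arcsin(p_z) ≈ -15.06°, λ = atan2(p_y, p_x) ≈ 87.48°.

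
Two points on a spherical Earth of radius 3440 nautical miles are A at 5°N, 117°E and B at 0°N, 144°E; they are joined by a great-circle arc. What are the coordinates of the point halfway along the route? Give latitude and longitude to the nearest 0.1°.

≈ 2.6°N, 130.5°E

From cos δ = sin φ₁ sin φ₂ + cos φ₁ cos φ₂ cos Δλ, the central angle is δ ≈ 0.479 rad (27.4°).
Interpolate at f = 1/2 with slerp weights a = sin((1−f)δ)/sin δ ≈ 0.515, b = sin(fδ)/sin δ ≈ 0.515.
p = a·p₁ + b·p₂ ≈ (-0.649, 0.759, 0.045); φ = arcsin(p_z) ≈ 2.57°, λ = atan2(p_y, p_x) ≈ 130.53°.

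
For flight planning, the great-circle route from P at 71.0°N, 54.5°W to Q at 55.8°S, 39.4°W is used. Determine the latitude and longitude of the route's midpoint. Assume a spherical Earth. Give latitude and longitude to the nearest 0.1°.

≈ 7.7°N, 44.9°W

Convert each endpoint to a unit vector on the sphere (x = cos φ cos λ, y = cos φ sin λ, z = sin φ).
The central angle between the endpoints is δ = arccos(p₁·p₂) ≈ 2.221 rad (127.3°).
Interpolate at f = 1/2 with slerp weights a = sin((1−f)δ)/sin δ ≈ 1.126, b = sin(fδ)/sin δ ≈ 1.126.
p = a·p₁ + b·p₂ ≈ (0.702, -0.700, 0.133); φ = arcsin(p_z) ≈ 7.66°, λ = atan2(p_y, p_x) ≈ -44.93°.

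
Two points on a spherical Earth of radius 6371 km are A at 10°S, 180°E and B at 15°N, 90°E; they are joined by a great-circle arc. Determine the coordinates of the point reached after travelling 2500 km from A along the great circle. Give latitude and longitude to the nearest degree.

≈ 4°S, 158°E

Write both endpoints as unit vectors p₁, p₂ with components (cos φ cos λ, cos φ sin λ, sin φ).
The central angle between the endpoints is δ = arccos(p₁·p₂) ≈ 1.616 rad (92.6°). The total great-circle distance is δ·R ≈ 1.616 × 6371 ≈ 10294 km, so the target fraction is f = 2500/10294 ≈ 0.243.
Interpolate at f ≈ 0.243 with slerp weights a = sin((1−f)δ)/sin δ ≈ 0.941, b = sin(fδ)/sin δ ≈ 0.383.
p = a·p₁ + b·p₂ ≈ (-0.927, 0.370, -0.064); φ = arcsin(p_z) ≈ -3.69°, λ = atan2(p_y, p_x) ≈ 158.25°.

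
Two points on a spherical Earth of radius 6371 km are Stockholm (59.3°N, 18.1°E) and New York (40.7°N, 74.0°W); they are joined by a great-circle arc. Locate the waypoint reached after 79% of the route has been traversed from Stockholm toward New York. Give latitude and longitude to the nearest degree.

≈ 50°N, 63°W

Convert each endpoint to a unit vector on the sphere (x = cos φ cos λ, y = cos φ sin λ, z = sin φ).
The central angle between the endpoints is δ = arccos(p₁·p₂) ≈ 0.993 rad (56.9°).
Interpolate at f = 0.79 with slerp weights a = sin((1−f)δ)/sin δ ≈ 0.247, b = sin(fδ)/sin δ ≈ 0.843.
p = a·p₁ + b·p₂ ≈ (0.296, -0.575, 0.762); φ = arcsin(p_z) ≈ 49.68°, λ = atan2(p_y, p_x) ≈ -62.77°.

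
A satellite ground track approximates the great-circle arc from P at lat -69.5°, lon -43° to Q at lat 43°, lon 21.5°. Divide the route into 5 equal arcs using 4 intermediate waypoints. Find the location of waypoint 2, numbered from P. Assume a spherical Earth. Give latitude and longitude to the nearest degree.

The haversine formula gives a central angle δ ≈ 2.128 rad (121.9°) between the endpoints.
Interpolate at f = 2/5 with slerp weights a = sin((1−f)δ)/sin δ ≈ 1.127, b = sin(fδ)/sin δ ≈ 0.886.
p = a·p₁ + b·p₂ ≈ (0.892, -0.032, -0.452); φ = arcsin(p_z) ≈ -26.86°, λ = atan2(p_y, p_x) ≈ -2.04°.

≈ lat -27°, lon -2°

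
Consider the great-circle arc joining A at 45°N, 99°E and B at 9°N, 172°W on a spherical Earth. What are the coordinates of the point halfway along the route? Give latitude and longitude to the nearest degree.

Write both endpoints as unit vectors p₁, p₂ with components (cos φ cos λ, cos φ sin λ, sin φ).
The central angle between the endpoints is δ = arccos(p₁·p₂) ≈ 1.448 rad (82.9°).
Interpolate at f = 1/2 with slerp weights a = sin((1−f)δ)/sin δ ≈ 0.667, b = sin(fδ)/sin δ ≈ 0.667.
p = a·p₁ + b·p₂ ≈ (-0.727, 0.374, 0.576); φ = arcsin(p_z) ≈ 35.19°, λ = atan2(p_y, p_x) ≈ 152.74°.

≈ 35°N, 153°E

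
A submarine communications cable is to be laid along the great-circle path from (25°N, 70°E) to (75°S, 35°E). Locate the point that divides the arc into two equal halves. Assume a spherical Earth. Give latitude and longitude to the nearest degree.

Convert each endpoint to a unit vector on the sphere (x = cos φ cos λ, y = cos φ sin λ, z = sin φ).
The central angle between the endpoints is δ = arccos(p₁·p₂) ≈ 1.789 rad (102.5°).
Interpolate at f = 1/2 with slerp weights a = sin((1−f)δ)/sin δ ≈ 0.799, b = sin(fδ)/sin δ ≈ 0.799.
p = a·p₁ + b·p₂ ≈ (0.417, 0.799, -0.434); φ = arcsin(p_z) ≈ -25.72°, λ = atan2(p_y, p_x) ≈ 62.44°.

≈ (26°S, 62°E)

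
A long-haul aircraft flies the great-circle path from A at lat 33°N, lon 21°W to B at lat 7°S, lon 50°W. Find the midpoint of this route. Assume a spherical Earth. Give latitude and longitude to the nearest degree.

Convert each endpoint to a unit vector on the sphere (x = cos φ cos λ, y = cos φ sin λ, z = sin φ).
The central angle between the endpoints is δ = arccos(p₁·p₂) ≈ 0.848 rad (48.6°).
Interpolate at f = 1/2 with slerp weights a = sin((1−f)δ)/sin δ ≈ 0.549, b = sin(fδ)/sin δ ≈ 0.549.
p = a·p₁ + b·p₂ ≈ (0.779, -0.582, 0.232); φ = arcsin(p_z) ≈ 13.41°, λ = atan2(p_y, p_x) ≈ -36.74°.

≈ lat 13°N, lon 37°W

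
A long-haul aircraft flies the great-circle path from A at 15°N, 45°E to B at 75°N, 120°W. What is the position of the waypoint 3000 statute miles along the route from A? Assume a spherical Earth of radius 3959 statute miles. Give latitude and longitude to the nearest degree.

Write both endpoints as unit vectors p₁, p₂ with components (cos φ cos λ, cos φ sin λ, sin φ).
The central angle between the endpoints is δ = arccos(p₁·p₂) ≈ 1.562 rad (89.5°). The total great-circle distance is δ·R ≈ 1.562 × 3959 ≈ 6185 mi, so the target fraction is f = 3000/6185 ≈ 0.485.
Interpolate at f ≈ 0.485 with slerp weights a = sin((1−f)δ)/sin δ ≈ 0.721, b = sin(fδ)/sin δ ≈ 0.687.
p = a·p₁ + b·p₂ ≈ (0.403, 0.338, 0.850); φ = arcsin(p_z) ≈ 58.25°, λ = atan2(p_y, p_x) ≈ 39.98°.

≈ 58°N, 40°E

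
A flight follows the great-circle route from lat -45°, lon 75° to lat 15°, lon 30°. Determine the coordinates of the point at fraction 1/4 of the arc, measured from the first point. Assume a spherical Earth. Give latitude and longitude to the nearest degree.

≈ lat -31°, lon 60°

From cos δ = sin φ₁ sin φ₂ + cos φ₁ cos φ₂ cos Δλ, the central angle is δ ≈ 1.266 rad (72.5°).
Interpolate at f = 1/4 with slerp weights a = sin((1−f)δ)/sin δ ≈ 0.852, b = sin(fδ)/sin δ ≈ 0.326.
p = a·p₁ + b·p₂ ≈ (0.429, 0.740, -0.518); φ = arcsin(p_z) ≈ -31.22°, λ = atan2(p_y, p_x) ≈ 59.89°.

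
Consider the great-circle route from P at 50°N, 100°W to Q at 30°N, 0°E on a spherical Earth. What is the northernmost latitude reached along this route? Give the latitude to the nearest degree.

The great circle lies in the plane with unit normal n̂ = (p₁ × p₂)/|p₁ × p₂|.
Here n̂_z ≈ +0.572; the vertex latitude is φ_max = arccos|n̂_z| ≈ 55.1°.
Check via Clairaut: cos φ_max = |cos φ₁| · sin C = cos(50.0°)·sin(62.9°) ≈ 0.572, again giving ≈ 55.1°.

≈ 55°N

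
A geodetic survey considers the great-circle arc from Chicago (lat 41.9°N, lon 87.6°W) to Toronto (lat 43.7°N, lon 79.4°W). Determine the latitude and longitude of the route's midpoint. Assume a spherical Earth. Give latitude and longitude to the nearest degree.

From cos δ = sin φ₁ sin φ₂ + cos φ₁ cos φ₂ cos Δλ, the central angle is δ ≈ 0.110 rad (6.3°).
Interpolate at f = 1/2 with slerp weights a = sin((1−f)δ)/sin δ ≈ 0.501, b = sin(fδ)/sin δ ≈ 0.501.
p = a·p₁ + b·p₂ ≈ (0.082, -0.728, 0.680); φ = arcsin(p_z) ≈ 42.87°, λ = atan2(p_y, p_x) ≈ -83.56°.

≈ lat 43°N, lon 84°W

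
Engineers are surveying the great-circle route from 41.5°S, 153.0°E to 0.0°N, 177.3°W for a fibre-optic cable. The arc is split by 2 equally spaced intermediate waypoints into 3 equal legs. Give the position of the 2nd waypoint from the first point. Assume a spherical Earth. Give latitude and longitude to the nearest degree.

The haversine formula gives a central angle δ ≈ 0.862 rad (49.4°) between the endpoints.
Interpolate at f = 2/3 with slerp weights a = sin((1−f)δ)/sin δ ≈ 0.373, b = sin(fδ)/sin δ ≈ 0.716.
p = a·p₁ + b·p₂ ≈ (-0.964, 0.093, -0.247); φ = arcsin(p_z) ≈ -14.32°, λ = atan2(p_y, p_x) ≈ 174.48°.

≈ 14°S, 174°E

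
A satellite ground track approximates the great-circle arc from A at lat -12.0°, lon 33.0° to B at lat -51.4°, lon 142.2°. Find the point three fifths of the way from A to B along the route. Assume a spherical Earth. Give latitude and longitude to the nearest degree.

Convert each endpoint to a unit vector on the sphere (x = cos φ cos λ, y = cos φ sin λ, z = sin φ).
The central angle between the endpoints is δ = arccos(p₁·p₂) ≈ 1.609 rad (92.2°).
Interpolate at f = 3/5 with slerp weights a = sin((1−f)δ)/sin δ ≈ 0.601, b = sin(fδ)/sin δ ≈ 0.823.
p = a·p₁ + b·p₂ ≈ (0.087, 0.635, -0.768); φ = arcsin(p_z) ≈ -50.17°, λ = atan2(p_y, p_x) ≈ 82.19°.

≈ lat -50°, lon 82°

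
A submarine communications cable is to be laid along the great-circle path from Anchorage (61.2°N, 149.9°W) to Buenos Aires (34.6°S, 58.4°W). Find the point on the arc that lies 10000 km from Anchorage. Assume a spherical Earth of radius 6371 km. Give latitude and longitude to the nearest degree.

≈ (8°S, 75°W)

The haversine formula gives a central angle δ ≈ 2.104 rad (120.5°) between the endpoints. The total great-circle distance is δ·R ≈ 2.104 × 6371 ≈ 13402 km, so the target fraction is f = 10000/13402 ≈ 0.746.
Interpolate at f ≈ 0.746 with slerp weights a = sin((1−f)δ)/sin δ ≈ 0.591, b = sin(fδ)/sin δ ≈ 1.161.
p = a·p₁ + b·p₂ ≈ (0.254, -0.957, -0.141); φ = arcsin(p_z) ≈ -8.13°, λ = atan2(p_y, p_x) ≈ -75.11°.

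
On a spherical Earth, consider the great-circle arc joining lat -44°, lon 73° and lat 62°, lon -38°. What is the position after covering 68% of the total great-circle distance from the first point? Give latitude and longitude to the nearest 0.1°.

From cos δ = sin φ₁ sin φ₂ + cos φ₁ cos φ₂ cos Δλ, the central angle is δ ≈ 2.396 rad (137.3°).
Interpolate at f = 0.68 with slerp weights a = sin((1−f)δ)/sin δ ≈ 1.022, b = sin(fδ)/sin δ ≈ 1.471.
p = a·p₁ + b·p₂ ≈ (0.759, 0.278, 0.589); φ = arcsin(p_z) ≈ 36.07°, λ = atan2(p_y, p_x) ≈ 20.11°.

≈ lat 36.1°, lon 20.1°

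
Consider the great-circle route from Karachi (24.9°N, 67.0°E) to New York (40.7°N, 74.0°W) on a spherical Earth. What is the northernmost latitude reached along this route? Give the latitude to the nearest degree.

The great circle lies in the plane with unit normal n̂ = (p₁ × p₂)/|p₁ × p₂|.
Here n̂_z ≈ -0.448; the vertex latitude is φ_max = arccos|n̂_z| ≈ 63.4°.

≈ 63°N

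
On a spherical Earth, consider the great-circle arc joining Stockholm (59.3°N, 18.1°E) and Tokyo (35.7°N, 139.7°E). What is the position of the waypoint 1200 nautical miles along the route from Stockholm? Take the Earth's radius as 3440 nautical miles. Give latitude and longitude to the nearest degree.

Write both endpoints as unit vectors p₁, p₂ with components (cos φ cos λ, cos φ sin λ, sin φ).
The central angle between the endpoints is δ = arccos(p₁·p₂) ≈ 1.282 rad (73.5°). The total great-circle distance is δ·R ≈ 1.282 × 3440 ≈ 4411 nmi, so the target fraction is f = 1200/4411 ≈ 0.272.
Interpolate at f ≈ 0.272 with slerp weights a = sin((1−f)δ)/sin δ ≈ 0.838, b = sin(fδ)/sin δ ≈ 0.357.
p = a·p₁ + b·p₂ ≈ (0.186, 0.320, 0.929); φ = arcsin(p_z) ≈ 68.26°, λ = atan2(p_y, p_x) ≈ 59.85°.

≈ 68°N, 60°E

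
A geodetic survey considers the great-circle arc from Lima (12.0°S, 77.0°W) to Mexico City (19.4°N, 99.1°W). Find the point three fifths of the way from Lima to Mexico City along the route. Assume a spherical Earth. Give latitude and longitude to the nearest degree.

≈ 7°N, 90°W

Convert each endpoint to a unit vector on the sphere (x = cos φ cos λ, y = cos φ sin λ, z = sin φ).
The central angle between the endpoints is δ = arccos(p₁·p₂) ≈ 0.667 rad (38.2°).
Interpolate at f = 3/5 with slerp weights a = sin((1−f)δ)/sin δ ≈ 0.426, b = sin(fδ)/sin δ ≈ 0.630.
p = a·p₁ + b·p₂ ≈ (-0.000, -0.993, 0.121); φ = arcsin(p_z) ≈ 6.93°, λ = atan2(p_y, p_x) ≈ -90.01°.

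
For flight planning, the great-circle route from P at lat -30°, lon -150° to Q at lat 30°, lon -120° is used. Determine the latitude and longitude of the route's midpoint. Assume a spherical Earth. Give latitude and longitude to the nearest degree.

The haversine formula gives a central angle δ ≈ 1.160 rad (66.5°) between the endpoints.
Interpolate at f = 1/2 with slerp weights a = sin((1−f)δ)/sin δ ≈ 0.598, b = sin(fδ)/sin δ ≈ 0.598.
p = a·p₁ + b·p₂ ≈ (-0.707, -0.707, 0.000); φ = arcsin(p_z) ≈ 0.00°, λ = atan2(p_y, p_x) ≈ -135.00°.

≈ lat 0°, lon -135°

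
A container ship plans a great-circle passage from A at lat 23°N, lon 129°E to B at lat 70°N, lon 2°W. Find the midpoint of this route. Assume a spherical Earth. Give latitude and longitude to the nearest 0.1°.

≈ lat 60.8°N, lon 108.7°E

Write both endpoints as unit vectors p₁, p₂ with components (cos φ cos λ, cos φ sin λ, sin φ).
The central angle between the endpoints is δ = arccos(p₁·p₂) ≈ 1.409 rad (80.8°).
Interpolate at f = 1/2 with slerp weights a = sin((1−f)δ)/sin δ ≈ 0.656, b = sin(fδ)/sin δ ≈ 0.656.
p = a·p₁ + b·p₂ ≈ (-0.156, 0.462, 0.873); φ = arcsin(p_z) ≈ 60.84°, λ = atan2(p_y, p_x) ≈ 108.65°.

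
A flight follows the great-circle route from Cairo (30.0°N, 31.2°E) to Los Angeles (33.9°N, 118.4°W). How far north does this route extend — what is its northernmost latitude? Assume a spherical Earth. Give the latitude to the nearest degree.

The great circle lies in the plane with unit normal n̂ = (p₁ × p₂)/|p₁ × p₂|.
Here n̂_z ≈ -0.387; the vertex latitude is φ_max = arccos|n̂_z| ≈ 67.2°.

≈ 67°N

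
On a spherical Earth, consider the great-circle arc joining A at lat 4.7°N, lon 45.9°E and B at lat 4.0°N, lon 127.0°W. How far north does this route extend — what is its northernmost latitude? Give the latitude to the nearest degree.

≈ 51°N

The great circle lies in the plane with unit normal n̂ = (p₁ × p₂)/|p₁ × p₂|.
Here n̂_z ≈ -0.631; the vertex latitude is φ_max = arccos|n̂_z| ≈ 50.9°.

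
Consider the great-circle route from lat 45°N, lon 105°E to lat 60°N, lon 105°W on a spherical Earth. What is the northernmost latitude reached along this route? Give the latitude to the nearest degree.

The great circle lies in the plane with unit normal n̂ = (p₁ × p₂)/|p₁ × p₂|.
Here n̂_z ≈ +0.186; the vertex latitude is φ_max = arccos|n̂_z| ≈ 79.3°.

≈ 79°N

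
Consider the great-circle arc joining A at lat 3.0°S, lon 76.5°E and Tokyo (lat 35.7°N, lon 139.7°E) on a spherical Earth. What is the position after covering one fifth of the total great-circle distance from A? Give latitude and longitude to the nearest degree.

Convert each endpoint to a unit vector on the sphere (x = cos φ cos λ, y = cos φ sin λ, z = sin φ).
The central angle between the endpoints is δ = arccos(p₁·p₂) ≈ 1.229 rad (70.4°).
Interpolate at f = 1/5 with slerp weights a = sin((1−f)δ)/sin δ ≈ 0.883, b = sin(fδ)/sin δ ≈ 0.258.
p = a·p₁ + b·p₂ ≈ (0.046, 0.993, 0.104); φ = arcsin(p_z) ≈ 6.00°, λ = atan2(p_y, p_x) ≈ 87.35°.

≈ lat 6°N, lon 87°E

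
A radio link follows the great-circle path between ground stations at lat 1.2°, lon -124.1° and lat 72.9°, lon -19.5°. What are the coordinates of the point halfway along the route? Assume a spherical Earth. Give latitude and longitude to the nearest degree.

From cos δ = sin φ₁ sin φ₂ + cos φ₁ cos φ₂ cos Δλ, the central angle is δ ≈ 1.625 rad (93.1°).
Interpolate at f = 1/2 with slerp weights a = sin((1−f)δ)/sin δ ≈ 0.727, b = sin(fδ)/sin δ ≈ 0.727.
p = a·p₁ + b·p₂ ≈ (-0.206, -0.673, 0.710); φ = arcsin(p_z) ≈ 45.25°, λ = atan2(p_y, p_x) ≈ -107.01°.

≈ lat 45°, lon -107°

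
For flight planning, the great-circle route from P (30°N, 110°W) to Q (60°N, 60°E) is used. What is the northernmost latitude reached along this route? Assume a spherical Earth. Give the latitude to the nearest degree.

The great circle lies in the plane with unit normal n̂ = (p₁ × p₂)/|p₁ × p₂|.
Here n̂_z ≈ +0.075; the vertex latitude is φ_max = arccos|n̂_z| ≈ 85.7°.

≈ 86°N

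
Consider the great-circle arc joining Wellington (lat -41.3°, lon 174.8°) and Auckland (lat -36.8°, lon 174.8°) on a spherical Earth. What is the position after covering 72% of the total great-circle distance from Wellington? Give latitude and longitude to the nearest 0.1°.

≈ lat -38.1°, lon 174.8°

Write both endpoints as unit vectors p₁, p₂ with components (cos φ cos λ, cos φ sin λ, sin φ).
The central angle between the endpoints is δ = arccos(p₁·p₂) ≈ 0.079 rad (4.5°).
Interpolate at f = 0.72 with slerp weights a = sin((1−f)δ)/sin δ ≈ 0.280, b = sin(fδ)/sin δ ≈ 0.720.
p = a·p₁ + b·p₂ ≈ (-0.784, 0.071, -0.616); φ = arcsin(p_z) ≈ -38.06°, λ = atan2(p_y, p_x) ≈ 174.80°.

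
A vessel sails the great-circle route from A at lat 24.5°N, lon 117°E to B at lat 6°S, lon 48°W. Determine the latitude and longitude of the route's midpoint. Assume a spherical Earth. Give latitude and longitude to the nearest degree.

The haversine formula gives a central angle δ ≈ 2.733 rad (156.6°) between the endpoints.
Interpolate at f = 1/2 with slerp weights a = sin((1−f)δ)/sin δ ≈ 2.462, b = sin(fδ)/sin δ ≈ 2.462.
p = a·p₁ + b·p₂ ≈ (0.621, 0.177, 0.764); φ = arcsin(p_z) ≈ 49.77°, λ = atan2(p_y, p_x) ≈ 15.86°.

≈ lat 50°N, lon 16°E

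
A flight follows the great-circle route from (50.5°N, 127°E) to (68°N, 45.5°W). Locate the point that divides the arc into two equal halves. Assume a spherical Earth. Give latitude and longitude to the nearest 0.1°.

Convert each endpoint to a unit vector on the sphere (x = cos φ cos λ, y = cos φ sin λ, z = sin φ).
The central angle between the endpoints is δ = arccos(p₁·p₂) ≈ 1.071 rad (61.4°).
Interpolate at f = 1/2 with slerp weights a = sin((1−f)δ)/sin δ ≈ 0.581, b = sin(fδ)/sin δ ≈ 0.581.
p = a·p₁ + b·p₂ ≈ (-0.070, 0.140, 0.988); φ = arcsin(p_z) ≈ 81.00°, λ = atan2(p_y, p_x) ≈ 116.53°.

≈ (81.0°N, 116.5°E)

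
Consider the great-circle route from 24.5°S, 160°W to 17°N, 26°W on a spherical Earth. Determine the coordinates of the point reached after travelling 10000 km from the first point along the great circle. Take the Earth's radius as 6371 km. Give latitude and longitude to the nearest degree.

≈ 1°S, 70°W

Write both endpoints as unit vectors p₁, p₂ with components (cos φ cos λ, cos φ sin λ, sin φ).
The central angle between the endpoints is δ = arccos(p₁·p₂) ≈ 2.383 rad (136.5°). The total great-circle distance is δ·R ≈ 2.383 × 6371 ≈ 15181 km, so the target fraction is f = 10000/15181 ≈ 0.659.
Interpolate at f ≈ 0.659 with slerp weights a = sin((1−f)δ)/sin δ ≈ 1.056, b = sin(fδ)/sin δ ≈ 1.454.
p = a·p₁ + b·p₂ ≈ (0.346, -0.938, -0.013); φ = arcsin(p_z) ≈ -0.74°, λ = atan2(p_y, p_x) ≈ -69.74°.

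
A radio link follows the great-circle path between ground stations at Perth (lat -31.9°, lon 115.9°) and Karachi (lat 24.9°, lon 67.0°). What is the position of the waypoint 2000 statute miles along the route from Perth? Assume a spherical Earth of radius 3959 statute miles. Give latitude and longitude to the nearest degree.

Convert each endpoint to a unit vector on the sphere (x = cos φ cos λ, y = cos φ sin λ, z = sin φ).
The central angle between the endpoints is δ = arccos(p₁·p₂) ≈ 1.283 rad (73.5°). The total great-circle distance is δ·R ≈ 1.283 × 3959 ≈ 5080 mi, so the target fraction is f = 2000/5080 ≈ 0.394.
Interpolate at f ≈ 0.394 with slerp weights a = sin((1−f)δ)/sin δ ≈ 0.732, b = sin(fδ)/sin δ ≈ 0.505.
p = a·p₁ + b·p₂ ≈ (-0.093, 0.980, -0.174); φ = arcsin(p_z) ≈ -10.04°, λ = atan2(p_y, p_x) ≈ 95.39°.

≈ lat -10°, lon 95°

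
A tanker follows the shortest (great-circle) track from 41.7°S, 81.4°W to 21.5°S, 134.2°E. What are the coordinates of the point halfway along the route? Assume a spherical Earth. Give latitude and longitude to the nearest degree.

≈ 62°S, 172°W

Convert each endpoint to a unit vector on the sphere (x = cos φ cos λ, y = cos φ sin λ, z = sin φ).
The central angle between the endpoints is δ = arccos(p₁·p₂) ≈ 1.898 rad (108.7°).
Interpolate at f = 1/2 with slerp weights a = sin((1−f)δ)/sin δ ≈ 0.858, b = sin(fδ)/sin δ ≈ 0.858.
p = a·p₁ + b·p₂ ≈ (-0.461, -0.061, -0.885); φ = arcsin(p_z) ≈ -62.30°, λ = atan2(p_y, p_x) ≈ -172.45°.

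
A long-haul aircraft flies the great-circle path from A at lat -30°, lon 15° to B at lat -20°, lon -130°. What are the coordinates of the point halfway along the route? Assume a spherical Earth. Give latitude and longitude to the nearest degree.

≈ lat -57°, lon -65°

The haversine formula gives a central angle δ ≈ 2.089 rad (119.7°) between the endpoints.
Interpolate at f = 1/2 with slerp weights a = sin((1−f)δ)/sin δ ≈ 0.996, b = sin(fδ)/sin δ ≈ 0.996.
p = a·p₁ + b·p₂ ≈ (0.231, -0.494, -0.838); φ = arcsin(p_z) ≈ -56.97°, λ = atan2(p_y, p_x) ≈ -64.87°.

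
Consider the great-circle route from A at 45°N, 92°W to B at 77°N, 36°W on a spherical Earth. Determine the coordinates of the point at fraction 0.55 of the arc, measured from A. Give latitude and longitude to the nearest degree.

Convert each endpoint to a unit vector on the sphere (x = cos φ cos λ, y = cos φ sin λ, z = sin φ).
The central angle between the endpoints is δ = arccos(p₁·p₂) ≈ 0.679 rad (38.9°).
Interpolate at f = 0.55 with slerp weights a = sin((1−f)δ)/sin δ ≈ 0.479, b = sin(fδ)/sin δ ≈ 0.581.
p = a·p₁ + b·p₂ ≈ (0.094, -0.415, 0.905); φ = arcsin(p_z) ≈ 64.80°, λ = atan2(p_y, p_x) ≈ -77.26°.

≈ 65°N, 77°W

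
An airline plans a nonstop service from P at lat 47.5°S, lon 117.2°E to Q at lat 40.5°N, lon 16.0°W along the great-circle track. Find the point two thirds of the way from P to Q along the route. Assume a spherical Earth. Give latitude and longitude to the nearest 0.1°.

≈ lat 9.3°N, lon 26.3°E

Convert each endpoint to a unit vector on the sphere (x = cos φ cos λ, y = cos φ sin λ, z = sin φ).
The central angle between the endpoints is δ = arccos(p₁·p₂) ≈ 2.551 rad (146.1°).
Interpolate at f = 2/3 with slerp weights a = sin((1−f)δ)/sin δ ≈ 1.349, b = sin(fδ)/sin δ ≈ 1.780.
p = a·p₁ + b·p₂ ≈ (0.885, 0.437, 0.162); φ = arcsin(p_z) ≈ 9.29°, λ = atan2(p_y, p_x) ≈ 26.32°.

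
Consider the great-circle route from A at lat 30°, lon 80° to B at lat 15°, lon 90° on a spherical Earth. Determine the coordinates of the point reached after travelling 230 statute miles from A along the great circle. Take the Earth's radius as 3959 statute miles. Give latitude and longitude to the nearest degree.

≈ lat 27°, lon 82°

Convert each endpoint to a unit vector on the sphere (x = cos φ cos λ, y = cos φ sin λ, z = sin φ).
The central angle between the endpoints is δ = arccos(p₁·p₂) ≈ 0.307 rad (17.6°). The total great-circle distance is δ·R ≈ 0.307 × 3959 ≈ 1216 mi, so the target fraction is f = 230/1216 ≈ 0.189.
Interpolate at f ≈ 0.189 with slerp weights a = sin((1−f)δ)/sin δ ≈ 0.815, b = sin(fδ)/sin δ ≈ 0.192.
p = a·p₁ + b·p₂ ≈ (0.123, 0.881, 0.457); φ = arcsin(p_z) ≈ 27.21°, λ = atan2(p_y, p_x) ≈ 82.08°.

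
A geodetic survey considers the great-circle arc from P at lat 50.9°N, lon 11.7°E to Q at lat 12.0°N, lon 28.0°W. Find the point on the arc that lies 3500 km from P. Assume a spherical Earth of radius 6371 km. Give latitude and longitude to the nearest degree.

≈ lat 28°N, lon 17°W

Convert each endpoint to a unit vector on the sphere (x = cos φ cos λ, y = cos φ sin λ, z = sin φ).
The central angle between the endpoints is δ = arccos(p₁·p₂) ≈ 0.882 rad (50.5°). The total great-circle distance is δ·R ≈ 0.882 × 6371 ≈ 5616 km, so the target fraction is f = 3500/5616 ≈ 0.623.
Interpolate at f ≈ 0.623 with slerp weights a = sin((1−f)δ)/sin δ ≈ 0.423, b = sin(fδ)/sin δ ≈ 0.677.
p = a·p₁ + b·p₂ ≈ (0.845, -0.257, 0.469); φ = arcsin(p_z) ≈ 27.94°, λ = atan2(p_y, p_x) ≈ -16.89°.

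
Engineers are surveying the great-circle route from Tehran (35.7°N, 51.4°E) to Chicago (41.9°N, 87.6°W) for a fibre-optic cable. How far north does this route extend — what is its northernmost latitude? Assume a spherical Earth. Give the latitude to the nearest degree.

The great circle lies in the plane with unit normal n̂ = (p₁ × p₂)/|p₁ × p₂|.
Here n̂_z ≈ -0.397; the vertex latitude is φ_max = arccos|n̂_z| ≈ 66.6°.
Check via Clairaut: cos φ_max = |cos φ₁| · sin C = cos(35.7°)·sin(29.3°) ≈ 0.397, again giving ≈ 66.6°.

≈ 67°N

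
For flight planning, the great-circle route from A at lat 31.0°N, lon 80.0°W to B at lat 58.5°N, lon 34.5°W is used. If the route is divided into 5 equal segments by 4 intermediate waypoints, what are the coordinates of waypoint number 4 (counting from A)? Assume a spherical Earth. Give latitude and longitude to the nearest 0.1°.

≈ lat 54.7°N, lon 47.8°W

Convert each endpoint to a unit vector on the sphere (x = cos φ cos λ, y = cos φ sin λ, z = sin φ).
The central angle between the endpoints is δ = arccos(p₁·p₂) ≈ 0.718 rad (41.1°).
Interpolate at f = 4/5 with slerp weights a = sin((1−f)δ)/sin δ ≈ 0.218, b = sin(fδ)/sin δ ≈ 0.826.
p = a·p₁ + b·p₂ ≈ (0.388, -0.428, 0.816); φ = arcsin(p_z) ≈ 54.71°, λ = atan2(p_y, p_x) ≈ -47.81°.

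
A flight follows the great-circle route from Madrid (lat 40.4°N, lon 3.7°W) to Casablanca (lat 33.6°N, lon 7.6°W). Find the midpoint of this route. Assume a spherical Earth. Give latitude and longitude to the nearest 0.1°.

The haversine formula gives a central angle δ ≈ 0.131 rad (7.5°) between the endpoints.
Interpolate at f = 1/2 with slerp weights a = sin((1−f)δ)/sin δ ≈ 0.501, b = sin(fδ)/sin δ ≈ 0.501.
p = a·p₁ + b·p₂ ≈ (0.794, -0.080, 0.602); φ = arcsin(p_z) ≈ 37.02°, λ = atan2(p_y, p_x) ≈ -5.74°.

≈ lat 37.0°N, lon 5.7°W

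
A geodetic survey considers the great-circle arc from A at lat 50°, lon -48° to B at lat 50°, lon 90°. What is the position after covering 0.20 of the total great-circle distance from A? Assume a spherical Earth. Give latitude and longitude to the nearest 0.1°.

Write both endpoints as unit vectors p₁, p₂ with components (cos φ cos λ, cos φ sin λ, sin φ).
The central angle between the endpoints is δ = arccos(p₁·p₂) ≈ 1.287 rad (73.8°).
Interpolate at f = 0.20 with slerp weights a = sin((1−f)δ)/sin δ ≈ 0.893, b = sin(fδ)/sin δ ≈ 0.265.
p = a·p₁ + b·p₂ ≈ (0.384, -0.256, 0.887); φ = arcsin(p_z) ≈ 62.51°, λ = atan2(p_y, p_x) ≈ -33.69°.

≈ lat 62.5°, lon -33.7°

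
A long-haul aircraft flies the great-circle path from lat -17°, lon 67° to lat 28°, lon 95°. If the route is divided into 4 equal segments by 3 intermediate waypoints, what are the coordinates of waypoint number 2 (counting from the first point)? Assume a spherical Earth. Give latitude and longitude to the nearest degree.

The haversine formula gives a central angle δ ≈ 0.917 rad (52.5°) between the endpoints.
Interpolate at f = 2/4 with slerp weights a = sin((1−f)δ)/sin δ ≈ 0.558, b = sin(fδ)/sin δ ≈ 0.558.
p = a·p₁ + b·p₂ ≈ (0.165, 0.981, 0.099); φ = arcsin(p_z) ≈ 5.67°, λ = atan2(p_y, p_x) ≈ 80.43°.

≈ lat 6°, lon 80°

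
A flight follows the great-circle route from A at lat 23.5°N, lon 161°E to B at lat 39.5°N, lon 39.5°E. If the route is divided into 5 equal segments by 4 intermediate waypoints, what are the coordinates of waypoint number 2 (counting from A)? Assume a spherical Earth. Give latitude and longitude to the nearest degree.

From cos δ = sin φ₁ sin φ₂ + cos φ₁ cos φ₂ cos Δλ, the central angle is δ ≈ 1.687 rad (96.7°).
Interpolate at f = 2/5 with slerp weights a = sin((1−f)δ)/sin δ ≈ 0.854, b = sin(fδ)/sin δ ≈ 0.629.
p = a·p₁ + b·p₂ ≈ (-0.366, 0.564, 0.741); φ = arcsin(p_z) ≈ 47.78°, λ = atan2(p_y, p_x) ≈ 122.98°.

≈ lat 48°N, lon 123°E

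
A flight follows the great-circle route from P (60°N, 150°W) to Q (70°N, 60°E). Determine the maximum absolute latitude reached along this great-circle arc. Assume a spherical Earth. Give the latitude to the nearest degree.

The great circle lies in the plane with unit normal n̂ = (p₁ × p₂)/|p₁ × p₂|.
Here n̂_z ≈ -0.115; the vertex latitude is φ_max = arccos|n̂_z| ≈ 83.4°.
Check via Clairaut: cos φ_max = |cos φ₁| · sin C = cos(60.0°)·sin(13.2°) ≈ 0.115, again giving ≈ 83.4°.

≈ 83°N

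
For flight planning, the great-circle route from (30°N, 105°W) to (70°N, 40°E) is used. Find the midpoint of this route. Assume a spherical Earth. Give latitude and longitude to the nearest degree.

≈ (67°N, 86°W)

Write both endpoints as unit vectors p₁, p₂ with components (cos φ cos λ, cos φ sin λ, sin φ).
The central angle between the endpoints is δ = arccos(p₁·p₂) ≈ 1.342 rad (76.9°).
Interpolate at f = 1/2 with slerp weights a = sin((1−f)δ)/sin δ ≈ 0.638, b = sin(fδ)/sin δ ≈ 0.638.
p = a·p₁ + b·p₂ ≈ (0.024, -0.394, 0.919); φ = arcsin(p_z) ≈ 66.77°, λ = atan2(p_y, p_x) ≈ -86.49°.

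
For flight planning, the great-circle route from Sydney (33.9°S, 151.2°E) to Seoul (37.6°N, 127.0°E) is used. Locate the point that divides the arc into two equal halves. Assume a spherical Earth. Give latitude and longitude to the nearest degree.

Convert each endpoint to a unit vector on the sphere (x = cos φ cos λ, y = cos φ sin λ, z = sin φ).
The central angle between the endpoints is δ = arccos(p₁·p₂) ≈ 1.308 rad (75.0°).
Interpolate at f = 1/2 with slerp weights a = sin((1−f)δ)/sin δ ≈ 0.630, b = sin(fδ)/sin δ ≈ 0.630.
p = a·p₁ + b·p₂ ≈ (-0.759, 0.651, 0.033); φ = arcsin(p_z) ≈ 1.89°, λ = atan2(p_y, p_x) ≈ 139.39°.

≈ 2°N, 139°E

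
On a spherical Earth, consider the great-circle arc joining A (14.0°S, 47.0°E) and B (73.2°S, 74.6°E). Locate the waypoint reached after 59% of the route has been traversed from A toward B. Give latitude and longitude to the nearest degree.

≈ (50°S, 55°E)

The haversine formula gives a central angle δ ≈ 1.070 rad (61.3°) between the endpoints.
Interpolate at f = 0.59 with slerp weights a = sin((1−f)δ)/sin δ ≈ 0.484, b = sin(fδ)/sin δ ≈ 0.673.
p = a·p₁ + b·p₂ ≈ (0.372, 0.531, -0.761); φ = arcsin(p_z) ≈ -49.57°, λ = atan2(p_y, p_x) ≈ 54.99°.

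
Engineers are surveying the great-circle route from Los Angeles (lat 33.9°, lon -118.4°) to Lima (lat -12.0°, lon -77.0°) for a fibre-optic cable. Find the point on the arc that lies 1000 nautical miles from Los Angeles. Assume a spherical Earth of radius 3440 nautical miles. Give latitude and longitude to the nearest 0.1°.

≈ lat 22.0°, lon -105.1°

Write both endpoints as unit vectors p₁, p₂ with components (cos φ cos λ, cos φ sin λ, sin φ).
The central angle between the endpoints is δ = arccos(p₁·p₂) ≈ 1.055 rad (60.5°). The total great-circle distance is δ·R ≈ 1.055 × 3440 ≈ 3630 nmi, so the target fraction is f = 1000/3630 ≈ 0.275.
Interpolate at f ≈ 0.275 with slerp weights a = sin((1−f)δ)/sin δ ≈ 0.796, b = sin(fδ)/sin δ ≈ 0.329.
p = a·p₁ + b·p₂ ≈ (-0.242, -0.895, 0.375); φ = arcsin(p_z) ≈ 22.04°, λ = atan2(p_y, p_x) ≈ -105.11°.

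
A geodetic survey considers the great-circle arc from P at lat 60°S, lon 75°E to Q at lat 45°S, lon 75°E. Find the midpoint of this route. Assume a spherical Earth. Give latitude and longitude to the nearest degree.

Convert each endpoint to a unit vector on the sphere (x = cos φ cos λ, y = cos φ sin λ, z = sin φ).
The central angle between the endpoints is δ = arccos(p₁·p₂) ≈ 0.262 rad (15.0°).
Interpolate at f = 1/2 with slerp weights a = sin((1−f)δ)/sin δ ≈ 0.504, b = sin(fδ)/sin δ ≈ 0.504.
p = a·p₁ + b·p₂ ≈ (0.158, 0.588, -0.793); φ = arcsin(p_z) ≈ -52.50°, λ = atan2(p_y, p_x) ≈ 75.00°.

≈ lat 52°S, lon 75°E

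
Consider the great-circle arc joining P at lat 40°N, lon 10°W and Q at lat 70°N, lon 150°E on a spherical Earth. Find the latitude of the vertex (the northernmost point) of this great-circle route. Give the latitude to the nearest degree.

The great circle lies in the plane with unit normal n̂ = (p₁ × p₂)/|p₁ × p₂|.
Here n̂_z ≈ +0.096; the vertex latitude is φ_max = arccos|n̂_z| ≈ 84.5°.

≈ 84°N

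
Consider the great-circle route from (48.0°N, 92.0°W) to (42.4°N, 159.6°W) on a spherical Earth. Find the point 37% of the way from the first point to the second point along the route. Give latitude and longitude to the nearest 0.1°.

≈ (50.9°N, 118.2°W)

From cos δ = sin φ₁ sin φ₂ + cos φ₁ cos φ₂ cos Δλ, the central angle is δ ≈ 0.810 rad (46.4°).
Interpolate at f = 0.37 with slerp weights a = sin((1−f)δ)/sin δ ≈ 0.674, b = sin(fδ)/sin δ ≈ 0.408.
p = a·p₁ + b·p₂ ≈ (-0.298, -0.556, 0.776); φ = arcsin(p_z) ≈ 50.90°, λ = atan2(p_y, p_x) ≈ -118.19°.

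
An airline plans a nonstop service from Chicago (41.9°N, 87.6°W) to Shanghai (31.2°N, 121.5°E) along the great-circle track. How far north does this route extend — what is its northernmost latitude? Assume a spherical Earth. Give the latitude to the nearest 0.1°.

≈ 71.5°N

The great circle lies in the plane with unit normal n̂ = (p₁ × p₂)/|p₁ × p₂|.
Here n̂_z ≈ -0.317; the vertex latitude is φ_max = arccos|n̂_z| ≈ 71.5°.
Check via Clairaut: cos φ_max = |cos φ₁| · sin C = cos(41.9°)·sin(25.2°) ≈ 0.317, again giving ≈ 71.5°.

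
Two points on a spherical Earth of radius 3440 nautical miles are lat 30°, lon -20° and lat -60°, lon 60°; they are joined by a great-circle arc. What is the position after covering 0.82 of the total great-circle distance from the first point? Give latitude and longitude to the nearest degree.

Convert each endpoint to a unit vector on the sphere (x = cos φ cos λ, y = cos φ sin λ, z = sin φ).
The central angle between the endpoints is δ = arccos(p₁·p₂) ≈ 1.937 rad (111.0°).
Interpolate at f = 0.82 with slerp weights a = sin((1−f)δ)/sin δ ≈ 0.366, b = sin(fδ)/sin δ ≈ 1.071.
p = a·p₁ + b·p₂ ≈ (0.565, 0.355, -0.744); φ = arcsin(p_z) ≈ -48.11°, λ = atan2(p_y, p_x) ≈ 32.15°.

≈ lat -48°, lon 32°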